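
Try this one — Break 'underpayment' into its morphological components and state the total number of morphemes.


Step 1: Identify prefix: 'under' (meaning: beneath/insufficient)
Step 2: Identify root: 'pay'
Step 3: Identify suffix(es): 'ment'
Decomposition: under- (prefix: beneath/insufficient) + pay (root) + -ment (suffix: action/result)
Total morphemes: 3

3 morphemes (under- (prefix: beneath/insufficient) + pay (root) + -ment (suffix: action/result))


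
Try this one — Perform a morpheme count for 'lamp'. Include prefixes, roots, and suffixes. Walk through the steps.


Decomposition: lamp (free morpheme) = 1 morpheme(s)

1 morphemes


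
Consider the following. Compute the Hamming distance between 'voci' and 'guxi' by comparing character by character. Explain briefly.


Alignment:
Position 1: 'v' vs 'g' = DIFFER
Position 2: 'o' vs 'u' = DIFFER
Position 3: 'c' vs 'x' = DIFFER
Position 4: 'i' vs 'i' = match
Total differences: 3

3


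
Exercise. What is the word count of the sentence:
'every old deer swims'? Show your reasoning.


Split into words: every | old | deer | swims = 4 words.

4


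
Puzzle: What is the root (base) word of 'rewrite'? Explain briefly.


Remove prefix 're' from 'rewrite' to get root 'write'.

write


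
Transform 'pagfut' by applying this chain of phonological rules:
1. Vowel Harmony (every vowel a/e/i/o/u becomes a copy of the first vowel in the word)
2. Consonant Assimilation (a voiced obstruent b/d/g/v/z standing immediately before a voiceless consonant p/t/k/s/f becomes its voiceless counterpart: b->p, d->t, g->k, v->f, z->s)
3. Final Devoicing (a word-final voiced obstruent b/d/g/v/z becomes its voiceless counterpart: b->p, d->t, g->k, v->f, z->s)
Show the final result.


Starting form: 'pagfut'
Rule 1: Vowel Harmony: all vowels become 'a' (matching first vowel). 'pagfut' -> 'pagfat'
Rule 2: Consonant Assimilation: voiced obstruent before voiceless consonant becomes voiceless ('gf' -> 'kf'). 'pagfat' -> 'pakfat'
Rule 3: Final Devoicing: final consonant 't' is not one of the voiced obstruents b/d/g/v/z. No change.
Final form: 'pakfat'

pakfat


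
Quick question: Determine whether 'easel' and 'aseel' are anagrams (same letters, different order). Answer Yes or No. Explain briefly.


Sorted letters of 'easel': 'aeels'
Sorted letters of 'aseel': 'aeels'
They match.

Yes


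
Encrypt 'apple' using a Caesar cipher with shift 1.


Shift each letter by 1: a -> b, p -> q, p -> q, l -> m, e -> f. Result: 'bqqmf'.

bqqmf


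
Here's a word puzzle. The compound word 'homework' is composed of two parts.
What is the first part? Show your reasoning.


Split 'homework' into 'home' + 'work'. The first part is 'home'.

home


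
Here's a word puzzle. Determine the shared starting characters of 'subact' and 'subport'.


Compare from the start: 3 characters match: 'sub'. Mismatch at position 4: 'a' vs 'p'.

sub


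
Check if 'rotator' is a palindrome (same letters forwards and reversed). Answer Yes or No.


Forward: 'rotator'
Reversed: 'rotator'
They are identical.

Yes


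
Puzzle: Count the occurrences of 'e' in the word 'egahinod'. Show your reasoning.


Letter 'e' in 'egahinod': found at position(s) 1 = 1 occurrence(s).

1


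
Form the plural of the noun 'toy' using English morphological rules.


Apply rule: Add -s. 'toy' becomes 'toys'.

toys


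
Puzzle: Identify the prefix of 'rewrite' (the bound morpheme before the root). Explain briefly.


The word 'rewrite' = 're' (prefix) + 'write' (root). The prefix is 're'.

re


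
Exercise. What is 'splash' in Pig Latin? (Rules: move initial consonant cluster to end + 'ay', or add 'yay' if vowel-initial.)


'splash': move consonant cluster 'spl' to end and add 'ay': 'ashsplay'.

ashsplay


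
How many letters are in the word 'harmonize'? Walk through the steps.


Spell out 'harmonize' and number each letter: h(1), a(2), r(3), m(4), o(5), n(6), i(7), z(8), e(9). Total: 9 letters.

9


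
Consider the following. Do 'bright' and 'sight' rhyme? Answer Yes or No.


Rime (stressed vowel + following sounds) of 'bright': -ight = /aɪt/
Rime of 'sight': -ight = /aɪt/
/aɪt/ and /aɪt/ are the same ending sound, so the words rhyme.

Yes


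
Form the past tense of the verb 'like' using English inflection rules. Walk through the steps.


Apply rule: Add -d (word ends in -e). 'like' becomes 'liked'.

liked


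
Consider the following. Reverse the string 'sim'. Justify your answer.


Reverse 'sim' character by character: 'mis'.

mis


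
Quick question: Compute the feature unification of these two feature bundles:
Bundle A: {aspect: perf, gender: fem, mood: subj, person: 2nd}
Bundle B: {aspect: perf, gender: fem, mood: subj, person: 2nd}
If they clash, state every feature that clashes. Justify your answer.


Compare features:
aspect: A=perf vs B=perf -> unified: perf
gender: A=fem vs B=fem -> unified: fem
mood: A=subj vs B=subj -> unified: subj
person: A=2nd vs B=2nd -> unified: 2nd
No clashes found.

Unified: {aspect: perf, gender: fem, mood: subj, person: 2nd}


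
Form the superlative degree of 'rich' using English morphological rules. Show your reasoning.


Apply superlative formation (add -est): 'rich' -> 'richest'.

richest


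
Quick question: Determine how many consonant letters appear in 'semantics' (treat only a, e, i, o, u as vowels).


Consonants in 'semantics': s, m, n, t, c, s = 6 consonants.

6


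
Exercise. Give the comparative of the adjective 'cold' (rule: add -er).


Apply comparative formation (add -er): 'cold' -> 'colder'.

colder


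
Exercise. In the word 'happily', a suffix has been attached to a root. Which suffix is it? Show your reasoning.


The word 'happily' = 'happy' (root) + '-ly' (suffix). The suffix is '-ly'.

ly


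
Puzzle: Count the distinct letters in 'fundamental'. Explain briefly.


Unique letters in 'fundamental': {a, d, e, f, l, m, n, t, u} = 9 distinct letters.

9


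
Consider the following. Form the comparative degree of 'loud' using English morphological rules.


Apply comparative formation (add -er): 'loud' -> 'louder'.

louder


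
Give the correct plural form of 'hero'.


Apply rule: Add -es (consonant + o). 'hero' becomes 'heroes'.

heroes


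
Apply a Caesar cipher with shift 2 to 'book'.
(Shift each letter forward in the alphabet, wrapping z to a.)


Shift each letter by 2: b -> d, o -> q, o -> q, k -> m. Result: 'dqqm'.

dqqm


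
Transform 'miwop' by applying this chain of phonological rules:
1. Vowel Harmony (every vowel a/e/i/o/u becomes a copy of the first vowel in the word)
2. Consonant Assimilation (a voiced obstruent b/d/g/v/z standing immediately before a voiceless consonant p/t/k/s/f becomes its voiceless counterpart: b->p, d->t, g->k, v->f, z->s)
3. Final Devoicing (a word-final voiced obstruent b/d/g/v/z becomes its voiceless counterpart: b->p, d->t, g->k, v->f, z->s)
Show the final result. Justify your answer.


Starting form: 'miwop'
Rule 1: Vowel Harmony: all vowels become 'i' (matching first vowel). 'miwop' -> 'miwip'
Rule 2: Consonant Assimilation: no voiced obstruent (b/d/g/v/z) stands immediately before a voiceless consonant (p/t/k/s/f). No change.
Rule 3: Final Devoicing: final consonant 'p' is not one of the voiced obstruents b/d/g/v/z. No change.
Final form: 'miwip'

miwip


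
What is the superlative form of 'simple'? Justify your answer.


Apply superlative formation (ends in e: add -st): 'simple' -> 'simplest'.

simplest


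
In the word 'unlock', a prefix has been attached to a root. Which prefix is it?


The word 'unlock' = 'un' (prefix) + 'lock' (root). The prefix is 'un'.

un


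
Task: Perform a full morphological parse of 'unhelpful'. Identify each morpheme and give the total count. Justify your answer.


Step 1: Identify prefix: 'un' (meaning: not/reverse)
Step 2: Identify root: 'help'
Step 3: Identify suffix(es): 'ful'
Decomposition: un- (prefix: not/reverse) + help (root) + -ful (suffix: full of)
Total morphemes: 3

3 morphemes (un- (prefix: not/reverse) + help (root) + -ful (suffix: full of))


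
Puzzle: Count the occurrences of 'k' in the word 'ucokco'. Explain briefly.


Letter 'k' in 'ucokco': found at position(s) 4 = 1 occurrence(s).

1


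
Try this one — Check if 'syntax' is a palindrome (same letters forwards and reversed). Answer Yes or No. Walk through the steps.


Forward: 'syntax'
Reversed: 'xatnys'
They differ.

No


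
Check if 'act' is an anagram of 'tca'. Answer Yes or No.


Sorted letters of 'act': 'act'
Sorted letters of 'tca': 'act'
They match.

Yes


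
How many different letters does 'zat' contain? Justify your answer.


Unique letters in 'zat': {a, t, z} = 3 distinct letters.

3


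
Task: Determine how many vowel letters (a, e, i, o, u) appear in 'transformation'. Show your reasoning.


Vowels in 'transformation': a, o, a, i, o = 5 vowels.

5


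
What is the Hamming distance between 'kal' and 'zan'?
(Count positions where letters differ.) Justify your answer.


Alignment:
Position 1: 'k' vs 'z' = DIFFER
Position 2: 'a' vs 'a' = match
Position 3: 'l' vs 'n' = DIFFER
Total differences: 2

2


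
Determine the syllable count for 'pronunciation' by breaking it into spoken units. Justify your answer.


Break 'pronunciation' into syllables: pro-nun-ci-a-tion -> pro | nun | ci | a | tion = 5 syllables

5 syllables


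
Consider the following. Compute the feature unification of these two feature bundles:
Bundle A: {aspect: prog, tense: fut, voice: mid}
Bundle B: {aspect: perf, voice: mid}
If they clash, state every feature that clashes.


Compare features:
aspect: A=prog vs B=perf -> CLASH
tense: A=fut vs B=_ -> unified: fut
voice: A=mid vs B=mid -> unified: mid
Clash detected on feature 'aspect' (prog vs perf); unification fails.

CLASH on 'aspect' (prog vs perf)


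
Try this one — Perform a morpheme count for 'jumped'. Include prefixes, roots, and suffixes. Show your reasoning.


Decomposition: jump (root) + -ed (suffix) = 2 morpheme(s)

2 morphemes


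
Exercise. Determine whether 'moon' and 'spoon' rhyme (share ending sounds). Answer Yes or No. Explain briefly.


Rime (stressed vowel + following sounds) of 'moon': -oon = /uːn/
Rime of 'spoon': -oon = /uːn/
/uːn/ and /uːn/ are the same ending sound, so the words rhyme.

Yes


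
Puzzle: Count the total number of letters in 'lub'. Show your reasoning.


Spell out 'lub' and number each letter: l(1), u(2), b(3). Total: 3 letters.

3


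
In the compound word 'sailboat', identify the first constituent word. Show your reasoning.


Split 'sailboat' into 'sail' + 'boat'. The first part is 'sail'.

sail


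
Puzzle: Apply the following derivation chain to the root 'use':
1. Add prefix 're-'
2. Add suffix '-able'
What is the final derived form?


Step 1: Add prefix 're-' to 'use' = 'reuse'
Step 2: Add suffix '-able' to 'reuse' = 'reusable'

reusable


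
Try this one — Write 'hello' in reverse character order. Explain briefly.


Reverse 'hello' character by character: 'olleh'.

olleh


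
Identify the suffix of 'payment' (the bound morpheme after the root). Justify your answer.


The word 'payment' = 'pay' (root) + '-ment' (suffix). The suffix is '-ment'.

ment


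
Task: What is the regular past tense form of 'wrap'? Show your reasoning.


Apply rule: Double final consonant and add -ed. 'wrap' becomes 'wrapped'.

wrapped


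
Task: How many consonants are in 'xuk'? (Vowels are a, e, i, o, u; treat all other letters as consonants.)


Consonants in 'xuk': x, k = 2 consonants.

2


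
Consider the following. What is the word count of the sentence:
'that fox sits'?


Split into words: that | fox | sits = 3 words.

3


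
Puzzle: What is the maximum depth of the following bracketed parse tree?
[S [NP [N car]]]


Count bracket nesting levels:
'[' at pos 0: depth = 1
'[' at pos 3: depth = 2
'[' at pos 7: depth = 3
Maximum depth reached: 3

3


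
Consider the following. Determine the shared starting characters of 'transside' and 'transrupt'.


Compare from the start: 5 characters match: 'trans'. Mismatch at position 6: 's' vs 'r'.

trans


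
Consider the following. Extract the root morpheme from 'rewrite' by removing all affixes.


Remove prefix 're' from 'rewrite' to get root 'write'.

write


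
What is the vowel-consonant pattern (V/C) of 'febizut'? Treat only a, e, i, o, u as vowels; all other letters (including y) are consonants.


Letter mapping: f = C, e = V, b = C, i = V, z = C, u = V, t = C.

CVCVCVC


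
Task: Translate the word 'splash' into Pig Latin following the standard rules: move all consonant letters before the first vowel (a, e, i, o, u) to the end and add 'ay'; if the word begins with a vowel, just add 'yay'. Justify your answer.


'splash': move consonant cluster 'spl' to end and add 'ay': 'ashsplay'.

ashsplay


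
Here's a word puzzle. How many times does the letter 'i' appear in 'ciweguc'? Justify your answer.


Letter 'i' in 'ciweguc': found at position(s) 2 = 1 occurrence(s).

1


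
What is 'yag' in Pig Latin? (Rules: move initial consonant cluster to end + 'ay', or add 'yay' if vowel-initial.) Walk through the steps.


'yag': move consonant cluster 'y' to end and add 'ay': 'agyay'.

agyay


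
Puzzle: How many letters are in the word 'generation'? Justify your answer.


Spell out 'generation' and number each letter: g(1), e(2), n(3), e(4), r(5), a(6), t(7), i(8), o(9), n(10). Total: 10 letters.

10


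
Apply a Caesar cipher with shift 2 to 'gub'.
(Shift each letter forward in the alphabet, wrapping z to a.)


Shift each letter by 2: g -> i, u -> w, b -> d. Result: 'iwd'.

iwd


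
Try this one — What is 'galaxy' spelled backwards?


Reverse 'galaxy' character by character: 'yxalag'.

yxalag


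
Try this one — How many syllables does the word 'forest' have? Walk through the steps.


Break 'forest' into syllables: for-est -> for | est = 2 syllables

2 syllables


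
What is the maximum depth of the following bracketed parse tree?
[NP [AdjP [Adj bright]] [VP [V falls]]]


Count bracket nesting levels:
'[' at pos 0: depth = 1
'[' at pos 4: depth = 2
'[' at pos 10: depth = 3
'[' at pos 24: depth = 2
'[' at pos 28: depth = 3
Maximum depth reached: 3

3


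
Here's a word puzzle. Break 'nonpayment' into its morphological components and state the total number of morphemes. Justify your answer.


Step 1: Identify prefix: 'non' (meaning: not)
Step 2: Identify root: 'pay'
Step 3: Identify suffix(es): 'ment'
Decomposition: non- (prefix: not) + pay (root) + -ment (suffix: action/result)
Total morphemes: 3

3 morphemes (non- (prefix: not) + pay (root) + -ment (suffix: action/result))


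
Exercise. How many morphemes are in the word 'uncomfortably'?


Decomposition: un- (prefix) + comfort (root) + -able (suffix) + -ly (suffix) = 4 morpheme(s)

4 morphemes


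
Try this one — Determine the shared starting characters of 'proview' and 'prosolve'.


Compare from the start: 3 characters match: 'pro'. Mismatch at position 4: 'v' vs 's'.

pro


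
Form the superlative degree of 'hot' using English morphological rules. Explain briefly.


Apply superlative formation (double final consonant, add -est): 'hot' -> 'hottest'.

hottest


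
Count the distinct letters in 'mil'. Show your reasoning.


Unique letters in 'mil': {i, l, m} = 3 distinct letters.

3


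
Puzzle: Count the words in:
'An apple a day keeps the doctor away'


Split into words: An | apple | a | day | keeps | the | doctor | away = 8 words.

8


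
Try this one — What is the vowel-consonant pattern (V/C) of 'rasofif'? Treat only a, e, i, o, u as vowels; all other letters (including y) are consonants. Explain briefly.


Letter mapping: r = C, a = V, s = C, o = V, f = C, i = V, f = C.

CVCVCVC


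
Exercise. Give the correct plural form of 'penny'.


Apply rule: Change -y to -ies (consonant + y). 'penny' becomes 'pennies'.

pennies


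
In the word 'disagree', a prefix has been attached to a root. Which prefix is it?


The word 'disagree' = 'dis' (prefix) + 'agree' (root). The prefix is 'dis'.

dis


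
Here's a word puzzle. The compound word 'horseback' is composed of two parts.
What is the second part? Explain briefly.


Split 'horseback' into 'horse' + 'back'. The second part is 'back'.

back


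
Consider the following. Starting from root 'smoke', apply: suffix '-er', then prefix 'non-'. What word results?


Step 1: Add suffix '-er' to 'smoke' = 'smoker'
Step 2: Add prefix 'non-' to 'smoker' = 'nonsmoker'

nonsmoker


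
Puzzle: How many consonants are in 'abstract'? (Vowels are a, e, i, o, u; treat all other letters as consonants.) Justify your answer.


Consonants in 'abstract': b, s, t, r, c, t = 6 consonants.

6


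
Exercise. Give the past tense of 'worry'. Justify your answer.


Apply rule: Change -y to -ied. 'worry' becomes 'worried'.

worried


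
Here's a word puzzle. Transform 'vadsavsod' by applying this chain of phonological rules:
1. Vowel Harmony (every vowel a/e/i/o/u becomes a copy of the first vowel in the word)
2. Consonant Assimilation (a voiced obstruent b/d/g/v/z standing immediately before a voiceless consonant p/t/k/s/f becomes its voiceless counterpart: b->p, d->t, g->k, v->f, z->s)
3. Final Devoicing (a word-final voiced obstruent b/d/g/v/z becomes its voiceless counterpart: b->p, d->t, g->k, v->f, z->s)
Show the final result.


Starting form: 'vadsavsod'
Rule 1: Vowel Harmony: all vowels become 'a' (matching first vowel). 'vadsavsod' -> 'vadsavsad'
Rule 2: Consonant Assimilation: voiced obstruent before voiceless consonant becomes voiceless ('ds' -> 'ts', 'vs' -> 'fs'). 'vadsavsad' -> 'vatsafsad'
Rule 3: Final Devoicing: word-final voiced obstruent 'd' becomes voiceless 't'. 'vatsafsad' -> 'vatsafsat'
Final form: 'vatsafsat'

vatsafsat


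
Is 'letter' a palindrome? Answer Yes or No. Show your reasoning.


Forward: 'letter'
Reversed: 'rettel'
They differ.

No


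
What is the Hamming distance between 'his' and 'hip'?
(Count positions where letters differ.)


Alignment:
Position 1: 'h' vs 'h' = match
Position 2: 'i' vs 'i' = match
Position 3: 's' vs 'p' = DIFFER
Total differences: 1

1


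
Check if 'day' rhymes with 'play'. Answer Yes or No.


Rime (stressed vowel + following sounds) of 'day': -ay = /eɪ/
Rime of 'play': -ay = /eɪ/
/eɪ/ and /eɪ/ are the same ending sound, so the words rhyme.

Yes


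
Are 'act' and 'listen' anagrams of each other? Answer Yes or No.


Sorted letters of 'act': 'act'
Sorted letters of 'listen': 'eilnst'
They do not match.

No


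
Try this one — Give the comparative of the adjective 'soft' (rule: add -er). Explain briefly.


Apply comparative formation (add -er): 'soft' -> 'softer'.

softer


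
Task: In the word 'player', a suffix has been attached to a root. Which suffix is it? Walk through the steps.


The word 'player' = 'play' (root) + '-er' (suffix). The suffix is '-er'.

er


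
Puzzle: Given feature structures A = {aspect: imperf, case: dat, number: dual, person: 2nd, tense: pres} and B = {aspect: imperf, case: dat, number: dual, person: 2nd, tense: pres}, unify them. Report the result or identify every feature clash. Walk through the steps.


Compare features:
aspect: A=imperf vs B=imperf -> unified: imperf
case: A=dat vs B=dat -> unified: dat
number: A=dual vs B=dual -> unified: dual
person: A=2nd vs B=2nd -> unified: 2nd
tense: A=pres vs B=pres -> unified: pres
No clashes found.

Unified: {aspect: imperf, case: dat, number: dual, person: 2nd, tense: pres}


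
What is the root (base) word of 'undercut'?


Remove prefix 'under' from 'undercut' to get root 'cut'.

cut


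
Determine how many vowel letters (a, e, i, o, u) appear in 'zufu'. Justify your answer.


Vowels in 'zufu': u, u = 2 vowels.

2


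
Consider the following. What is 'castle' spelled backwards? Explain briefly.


Reverse 'castle' character by character: 'eltsac'.

eltsac


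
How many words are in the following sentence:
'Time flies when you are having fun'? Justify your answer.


Split into words: Time | flies | when | you | are | having | fun = 7 words.

7


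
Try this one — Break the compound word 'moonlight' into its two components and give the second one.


Split 'moonlight' into 'moon' + 'light'. The second part is 'light'.

light


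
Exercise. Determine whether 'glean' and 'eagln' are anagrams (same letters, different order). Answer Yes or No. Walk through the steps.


Sorted letters of 'glean': 'aegln'
Sorted letters of 'eagln': 'aegln'
They match.

Yes


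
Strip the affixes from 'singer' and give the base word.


Remove suffix '-er' from 'singer' to get root 'sing'.

sing


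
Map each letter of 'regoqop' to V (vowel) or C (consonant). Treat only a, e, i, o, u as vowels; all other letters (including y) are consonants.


Letter mapping: r = C, e = V, g = C, o = V, q = C, o = V, p = C.

CVCVCVC


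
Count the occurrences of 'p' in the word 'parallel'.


Letter 'p' in 'parallel': found at position(s) 1 = 1 occurrence(s).

1


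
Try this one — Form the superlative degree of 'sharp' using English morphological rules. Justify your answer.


Apply superlative formation (add -est): 'sharp' -> 'sharpest'.

sharpest


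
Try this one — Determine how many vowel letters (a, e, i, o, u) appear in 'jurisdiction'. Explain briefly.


Vowels in 'jurisdiction': u, i, i, i, o = 5 vowels.

5


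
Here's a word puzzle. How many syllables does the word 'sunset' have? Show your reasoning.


Break 'sunset' into syllables: sun-set -> sun | set = 2 syllables

2 syllables


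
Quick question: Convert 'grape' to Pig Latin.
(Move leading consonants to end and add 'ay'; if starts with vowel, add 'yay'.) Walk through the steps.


'grape': move consonant cluster 'gr' to end and add 'ay': 'apegray'.

apegray


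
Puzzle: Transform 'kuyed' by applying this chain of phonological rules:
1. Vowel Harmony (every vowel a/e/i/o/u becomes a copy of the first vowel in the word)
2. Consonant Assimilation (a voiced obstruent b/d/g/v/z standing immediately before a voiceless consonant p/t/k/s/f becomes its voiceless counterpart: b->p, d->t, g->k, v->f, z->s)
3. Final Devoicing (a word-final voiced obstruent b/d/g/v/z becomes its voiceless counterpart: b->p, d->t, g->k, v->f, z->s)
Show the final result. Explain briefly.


Starting form: 'kuyed'
Rule 1: Vowel Harmony: all vowels become 'u' (matching first vowel). 'kuyed' -> 'kuyud'
Rule 2: Consonant Assimilation: no voiced obstruent (b/d/g/v/z) stands immediately before a voiceless consonant (p/t/k/s/f). No change.
Rule 3: Final Devoicing: word-final voiced obstruent 'd' becomes voiceless 't'. 'kuyud' -> 'kuyut'
Final form: 'kuyut'

kuyut


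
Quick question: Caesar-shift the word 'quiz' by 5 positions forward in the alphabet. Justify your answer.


Shift each letter by 5: q -> v, u -> z, i -> n, z -> e. Result: 'vzne'.

vzne


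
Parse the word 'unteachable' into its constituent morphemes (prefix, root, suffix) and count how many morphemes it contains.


Step 1: Identify prefix: 'un' (meaning: not/reverse)
Step 2: Identify root: 'teach'
Step 3: Identify suffix(es): 'able'
Decomposition: un- (prefix: not/reverse) + teach (root) + -able (suffix: capable of)
Total morphemes: 3

3 morphemes (un- (prefix: not/reverse) + teach (root) + -able (suffix: capable of))


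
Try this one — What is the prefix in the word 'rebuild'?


The word 'rebuild' = 're' (prefix) + 'build' (root). The prefix is 're'.

re


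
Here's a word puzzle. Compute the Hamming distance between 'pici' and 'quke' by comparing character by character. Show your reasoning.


Alignment:
Position 1: 'p' vs 'q' = DIFFER
Position 2: 'i' vs 'u' = DIFFER
Position 3: 'c' vs 'k' = DIFFER
Position 4: 'i' vs 'e' = DIFFER
Total differences: 4

4


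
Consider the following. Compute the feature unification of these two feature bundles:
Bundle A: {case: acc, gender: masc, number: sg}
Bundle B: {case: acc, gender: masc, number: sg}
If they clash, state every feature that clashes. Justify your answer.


Compare features:
case: A=acc vs B=acc -> unified: acc
gender: A=masc vs B=masc -> unified: masc
number: A=sg vs B=sg -> unified: sg
No clashes found.

Unified: {case: acc, gender: masc, number: sg}


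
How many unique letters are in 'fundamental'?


Unique letters in 'fundamental': {a, d, e, f, l, m, n, t, u} = 9 distinct letters.

9


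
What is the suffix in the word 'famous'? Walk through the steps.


The word 'famous' = 'fame' (root) + '-ous' (suffix). The suffix is '-ous'.

ous


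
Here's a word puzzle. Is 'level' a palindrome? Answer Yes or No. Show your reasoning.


Forward: 'level'
Reversed: 'level'
They are identical.

Yes


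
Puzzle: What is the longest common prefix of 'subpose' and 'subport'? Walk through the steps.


Compare from the start: 5 characters match: 'subpo'. Mismatch at position 6: 's' vs 'r'.

subpo


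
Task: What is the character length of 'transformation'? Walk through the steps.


Spell out 'transformation' and number each letter: t(1), r(2), a(3), n(4), s(5), f(6), o(7), r(8), m(9), a(10), t(11), i(12), o(13), n(14). Total: 14 letters.

14


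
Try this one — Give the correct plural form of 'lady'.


Apply rule: Change -y to -ies (consonant + y). 'lady' becomes 'ladies'.

ladies


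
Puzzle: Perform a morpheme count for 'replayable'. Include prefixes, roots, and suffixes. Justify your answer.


Decomposition: re- (prefix) + play (root) + -able (suffix) = 3 morpheme(s)

3 morphemes


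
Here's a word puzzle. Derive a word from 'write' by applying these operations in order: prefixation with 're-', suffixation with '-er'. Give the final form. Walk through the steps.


Step 1: Add prefix 're-' to 'write' = 'rewrite'
Step 2: Add suffix '-er' to 'rewrite' = 'rewriter'

rewriter


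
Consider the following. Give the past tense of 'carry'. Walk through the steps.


Apply rule: Change -y to -ied. 'carry' becomes 'carried'.

carried


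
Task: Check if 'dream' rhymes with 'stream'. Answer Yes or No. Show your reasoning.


Rime (stressed vowel + following sounds) of 'dream': -eam = /iːm/
Rime of 'stream': -eam = /iːm/
/iːm/ and /iːm/ are the same ending sound, so the words rhyme.

Yes


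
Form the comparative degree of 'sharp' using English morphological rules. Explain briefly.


Apply comparative formation (add -er): 'sharp' -> 'sharper'.

sharper


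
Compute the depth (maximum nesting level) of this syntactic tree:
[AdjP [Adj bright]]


Count bracket nesting levels:
'[' at pos 0: depth = 1
'[' at pos 6: depth = 2
Maximum depth reached: 2

2


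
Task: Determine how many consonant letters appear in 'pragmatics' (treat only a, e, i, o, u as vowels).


Consonants in 'pragmatics': p, r, g, m, t, c, s = 7 consonants.

7


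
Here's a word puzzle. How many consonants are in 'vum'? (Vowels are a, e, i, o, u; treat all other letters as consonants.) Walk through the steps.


Consonants in 'vum': v, m = 2 consonants.

2


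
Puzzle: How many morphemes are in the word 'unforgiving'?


Decomposition: un- (prefix) + forgive (root) + -ing (suffix) = 3 morpheme(s)

3 morphemes


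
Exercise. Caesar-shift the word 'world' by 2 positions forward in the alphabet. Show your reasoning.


Shift each letter by 2: w -> y, o -> q, r -> t, l -> n, d -> f. Result: 'yqtnf'.

yqtnf


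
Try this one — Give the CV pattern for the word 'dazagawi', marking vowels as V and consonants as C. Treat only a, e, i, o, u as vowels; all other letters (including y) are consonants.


Letter mapping: d = C, a = V, z = C, a = V, g = C, a = V, w = C, i = V.

CVCVCVCV


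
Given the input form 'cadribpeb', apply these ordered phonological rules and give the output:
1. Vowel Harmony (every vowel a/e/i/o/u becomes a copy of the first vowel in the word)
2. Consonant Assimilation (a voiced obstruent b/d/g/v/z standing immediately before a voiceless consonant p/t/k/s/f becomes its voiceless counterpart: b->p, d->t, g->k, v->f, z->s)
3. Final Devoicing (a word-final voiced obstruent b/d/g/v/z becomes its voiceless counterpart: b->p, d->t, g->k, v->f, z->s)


Starting form: 'cadribpeb'
Rule 1: Vowel Harmony: all vowels become 'a' (matching first vowel). 'cadribpeb' -> 'cadrabpab'
Rule 2: Consonant Assimilation: voiced obstruent before voiceless consonant becomes voiceless ('bp' -> 'pp'). 'cadrabpab' -> 'cadrappab'
Rule 3: Final Devoicing: word-final voiced obstruent 'b' becomes voiceless 'p'. 'cadrappab' -> 'cadrappap'
Final form: 'cadrappap'

cadrappap


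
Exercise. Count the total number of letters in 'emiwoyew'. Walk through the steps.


Spell out 'emiwoyew' and number each letter: e(1), m(2), i(3), w(4), o(5), y(6), e(7), w(8). Total: 8 letters.

8


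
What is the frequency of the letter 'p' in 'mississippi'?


Letter 'p' in 'mississippi': found at position(s) 9, 10 = 2 occurrence(s).

2


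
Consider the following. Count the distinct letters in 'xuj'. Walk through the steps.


Unique letters in 'xuj': {j, u, x} = 3 distinct letters.

3


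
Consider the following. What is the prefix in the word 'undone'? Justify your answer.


The word 'undone' = 'un' (prefix) + 'done' (root). The prefix is 'un'.

un


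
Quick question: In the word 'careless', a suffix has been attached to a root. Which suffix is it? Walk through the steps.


The word 'careless' = 'care' (root) + '-less' (suffix). The suffix is '-less'.

less


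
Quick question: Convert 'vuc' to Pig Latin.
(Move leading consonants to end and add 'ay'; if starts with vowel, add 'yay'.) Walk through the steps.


'vuc': move consonant cluster 'v' to end and add 'ay': 'ucvay'.

ucvay


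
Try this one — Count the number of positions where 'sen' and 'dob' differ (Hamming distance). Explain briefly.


Alignment:
Position 1: 's' vs 'd' = DIFFER
Position 2: 'e' vs 'o' = DIFFER
Position 3: 'n' vs 'b' = DIFFER
Total differences: 3

3


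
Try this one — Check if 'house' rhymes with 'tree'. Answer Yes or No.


Rime (stressed vowel + following sounds) of 'house': -ouse = /aʊs/
Rime of 'tree': -ee = /iː/
/aʊs/ and /iː/ are different ending sounds, so the words do not rhyme.

No


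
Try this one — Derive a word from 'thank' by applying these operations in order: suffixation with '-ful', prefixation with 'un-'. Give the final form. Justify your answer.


Step 1: Add suffix '-ful' to 'thank' = 'thankful'
Step 2: Add prefix 'un-' to 'thankful' = 'unthankful'

unthankful


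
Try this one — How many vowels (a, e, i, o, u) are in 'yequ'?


Vowels in 'yequ': e, u = 2 vowels.

2


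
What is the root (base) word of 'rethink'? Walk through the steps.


Remove prefix 're' from 'rethink' to get root 'think'.

think


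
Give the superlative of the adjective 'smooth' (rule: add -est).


Apply superlative formation (add -est): 'smooth' -> 'smoothest'.

smoothest


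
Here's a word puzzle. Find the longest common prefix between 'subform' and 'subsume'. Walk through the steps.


Compare from the start: 3 characters match: 'sub'. Mismatch at position 4: 'f' vs 's'.

sub


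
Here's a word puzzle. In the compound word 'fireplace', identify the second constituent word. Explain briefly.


Split 'fireplace' into 'fire' + 'place'. The second part is 'place'.

place


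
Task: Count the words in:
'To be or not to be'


Split into words: To | be | or | not | to | be = 6 words.

6


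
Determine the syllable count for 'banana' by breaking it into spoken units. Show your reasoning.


Break 'banana' into syllables: ba-na-na -> ba | na | na = 3 syllables

3 syllables


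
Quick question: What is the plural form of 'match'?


Apply rule: Add -es (sibilant/fricative ending). 'match' becomes 'matches'.

matches


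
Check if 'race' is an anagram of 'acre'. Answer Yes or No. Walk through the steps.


Sorted letters of 'race': 'acer'
Sorted letters of 'acre': 'acer'
They match.

Yes


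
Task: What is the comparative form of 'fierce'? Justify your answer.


Apply comparative formation (ends in e: add -r): 'fierce' -> 'fiercer'.

fiercer


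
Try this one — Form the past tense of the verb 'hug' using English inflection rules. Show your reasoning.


Apply rule: Double final consonant and add -ed. 'hug' becomes 'hugged'.

hugged


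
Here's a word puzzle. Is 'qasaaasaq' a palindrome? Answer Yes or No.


Forward: 'qasaaasaq'
Reversed: 'qasaaasaq'
They are identical.

Yes


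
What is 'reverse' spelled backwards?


Reverse 'reverse' character by character: 'esrever'.

esrever


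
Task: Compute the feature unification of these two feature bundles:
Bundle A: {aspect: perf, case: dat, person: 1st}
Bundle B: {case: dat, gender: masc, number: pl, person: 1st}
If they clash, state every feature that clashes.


Compare features:
aspect: A=perf vs B=_ -> unified: perf
case: A=dat vs B=dat -> unified: dat
gender: A=_ vs B=masc -> unified: masc
number: A=_ vs B=pl -> unified: pl
person: A=1st vs B=1st -> unified: 1st
No clashes found.

Unified: {aspect: perf, case: dat, gender: masc, number: pl, person: 1st}


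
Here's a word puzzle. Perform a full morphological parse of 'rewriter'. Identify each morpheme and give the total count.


Step 1: Identify prefix: 're' (meaning: again)
Step 2: Identify root: 'write'
Step 3: Identify suffix(es): 'er'
Decomposition: re- (prefix: again) + write (root) + -er (suffix: one who)
Total morphemes: 3

3 morphemes (re- (prefix: again) + write (root) + -er (suffix: one who))


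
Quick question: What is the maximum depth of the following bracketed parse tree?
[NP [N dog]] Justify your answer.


Count bracket nesting levels:
'[' at pos 0: depth = 1
'[' at pos 4: depth = 2
Maximum depth reached: 2

2


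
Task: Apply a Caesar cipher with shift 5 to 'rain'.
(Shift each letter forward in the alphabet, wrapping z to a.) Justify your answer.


Shift each letter by 5: r -> w, a -> f, i -> n, n -> s. Result: 'wfns'.

wfns


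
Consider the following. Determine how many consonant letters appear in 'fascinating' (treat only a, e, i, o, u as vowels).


Consonants in 'fascinating': f, s, c, n, t, n, g = 7 consonants.

7


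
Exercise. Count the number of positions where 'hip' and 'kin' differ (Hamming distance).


Alignment:
Position 1: 'h' vs 'k' = DIFFER
Position 2: 'i' vs 'i' = match
Position 3: 'p' vs 'n' = DIFFER
Total differences: 2

2


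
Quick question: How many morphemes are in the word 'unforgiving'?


Decomposition: un- (prefix) + forgive (root) + -ing (suffix) = 3 morpheme(s)

3 morphemes


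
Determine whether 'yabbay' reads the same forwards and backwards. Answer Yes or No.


Forward: 'yabbay'
Reversed: 'yabbay'
They are identical.

Yes


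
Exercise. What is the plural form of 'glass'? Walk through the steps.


Apply rule: Add -es (sibilant/fricative ending). 'glass' becomes 'glasses'.

glasses


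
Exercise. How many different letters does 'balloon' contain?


Unique letters in 'balloon': {a, b, l, n, o} = 5 distinct letters.

5


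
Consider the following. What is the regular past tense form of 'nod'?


Apply rule: Double final consonant and add -ed. 'nod' becomes 'nodded'.

nodded


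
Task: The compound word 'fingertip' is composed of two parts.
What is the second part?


Split 'fingertip' into 'finger' + 'tip'. The second part is 'tip'.

tip


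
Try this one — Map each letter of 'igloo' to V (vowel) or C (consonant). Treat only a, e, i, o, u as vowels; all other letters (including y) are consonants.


Letter mapping: i = V, g = C, l = C, o = V, o = V.

VCCVV


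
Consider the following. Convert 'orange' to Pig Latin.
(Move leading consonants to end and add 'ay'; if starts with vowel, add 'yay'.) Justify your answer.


'orange' starts with a vowel, so add 'yay': 'orangeyay'.

orangeyay


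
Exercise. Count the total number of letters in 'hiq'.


Spell out 'hiq' and number each letter: h(1), i(2), q(3). Total: 3 letters.

3


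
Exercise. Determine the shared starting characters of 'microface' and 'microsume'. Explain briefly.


Compare from the start: 5 characters match: 'micro'. Mismatch at position 6: 'f' vs 's'.

micro


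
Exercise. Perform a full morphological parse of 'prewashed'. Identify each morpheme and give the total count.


Step 1: Identify prefix: 'pre' (meaning: before)
Step 2: Identify root: 'wash'
Step 3: Identify suffix(es): 'ed'
Decomposition: pre- (prefix: before) + wash (root) + -ed (suffix: past)
Total morphemes: 3

3 morphemes (pre- (prefix: before) + wash (root) + -ed (suffix: past))


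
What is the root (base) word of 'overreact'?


Remove prefix 'over' from 'overreact' to get root 'react'.

react


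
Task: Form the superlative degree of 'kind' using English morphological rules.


Apply superlative formation (add -est): 'kind' -> 'kindest'.

kindest


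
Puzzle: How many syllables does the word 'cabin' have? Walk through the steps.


Break 'cabin' into syllables: cab-in -> cab | in = 2 syllables

2 syllables


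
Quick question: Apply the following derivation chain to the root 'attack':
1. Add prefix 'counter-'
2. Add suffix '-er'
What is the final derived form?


Step 1: Add prefix 'counter-' to 'attack' = 'counterattack'
Step 2: Add suffix '-er' to 'counterattack' = 'counterattacker'

counterattacker


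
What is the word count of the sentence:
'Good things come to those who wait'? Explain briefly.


Split into words: Good | things | come | to | those | who | wait = 7 words.

7


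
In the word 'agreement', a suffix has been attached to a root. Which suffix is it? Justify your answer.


The word 'agreement' = 'agree' (root) + '-ment' (suffix). The suffix is '-ment'.

ment


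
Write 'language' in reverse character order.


Reverse 'language' character by character: 'egaugnal'.

egaugnal


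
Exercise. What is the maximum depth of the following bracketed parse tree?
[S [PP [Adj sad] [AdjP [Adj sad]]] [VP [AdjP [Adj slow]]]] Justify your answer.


Count bracket nesting levels:
'[' at pos 0: depth = 1
'[' at pos 3: depth = 2
'[' at pos 7: depth = 3
'[' at pos 17: depth = 3
'[' at pos 23: depth = 4
'[' at pos 35: depth = 2
'[' at pos 39: depth = 3
'[' at pos 45: depth = 4
Maximum depth reached: 4

4


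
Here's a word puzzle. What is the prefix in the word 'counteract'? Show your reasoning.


The word 'counteract' = 'counter' (prefix) + 'act' (root). The prefix is 'counter'.

counter


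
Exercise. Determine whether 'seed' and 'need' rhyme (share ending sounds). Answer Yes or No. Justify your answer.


Rime (stressed vowel + following sounds) of 'seed': -eed = /iːd/
Rime of 'need': -eed = /iːd/
/iːd/ and /iːd/ are the same ending sound, so the words rhyme.

Yes


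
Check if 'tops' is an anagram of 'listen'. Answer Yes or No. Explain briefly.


Sorted letters of 'tops': 'opst'
Sorted letters of 'listen': 'eilnst'
They do not match.

No


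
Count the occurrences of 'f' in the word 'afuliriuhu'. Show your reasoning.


Letter 'f' in 'afuliriuhu': found at position(s) 2 = 1 occurrence(s).

1


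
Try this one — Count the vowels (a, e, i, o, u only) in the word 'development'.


Vowels in 'development': e, e, o, e = 4 vowels.

4


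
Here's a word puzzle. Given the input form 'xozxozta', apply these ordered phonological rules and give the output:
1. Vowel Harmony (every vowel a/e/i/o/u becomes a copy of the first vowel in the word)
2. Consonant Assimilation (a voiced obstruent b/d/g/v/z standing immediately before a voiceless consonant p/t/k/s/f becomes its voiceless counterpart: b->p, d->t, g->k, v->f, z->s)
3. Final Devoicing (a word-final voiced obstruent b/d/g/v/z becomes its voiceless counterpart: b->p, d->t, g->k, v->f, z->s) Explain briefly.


Starting form: 'xozxozta'
Rule 1: Vowel Harmony: all vowels become 'o' (matching first vowel). 'xozxozta' -> 'xozxozto'
Rule 2: Consonant Assimilation: voiced obstruent before voiceless consonant becomes voiceless ('zt' -> 'st'). 'xozxozto' -> 'xozxosto'
Rule 3: Final Devoicing: the word ends in the vowel 'o', not a consonant. No change.
Final form: 'xozxosto'

xozxosto
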